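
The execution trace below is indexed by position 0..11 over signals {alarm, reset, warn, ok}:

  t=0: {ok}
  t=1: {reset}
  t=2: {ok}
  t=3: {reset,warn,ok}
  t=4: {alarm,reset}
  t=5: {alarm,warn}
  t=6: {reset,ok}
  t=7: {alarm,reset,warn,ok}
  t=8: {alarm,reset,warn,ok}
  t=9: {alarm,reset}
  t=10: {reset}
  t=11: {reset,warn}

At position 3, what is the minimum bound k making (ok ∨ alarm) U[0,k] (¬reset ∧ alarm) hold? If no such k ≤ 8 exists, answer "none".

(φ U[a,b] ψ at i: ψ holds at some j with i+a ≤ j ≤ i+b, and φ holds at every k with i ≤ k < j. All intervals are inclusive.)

2

Need earliest j ≥ 3 with (¬reset ∧ alarm), and (ok ∨ alarm) at every k in [3,j-1].
  j=3: rhs fails.
  j=4: rhs fails.
  j=5: rhs holds; lhs holds on [3,4]. k = 2.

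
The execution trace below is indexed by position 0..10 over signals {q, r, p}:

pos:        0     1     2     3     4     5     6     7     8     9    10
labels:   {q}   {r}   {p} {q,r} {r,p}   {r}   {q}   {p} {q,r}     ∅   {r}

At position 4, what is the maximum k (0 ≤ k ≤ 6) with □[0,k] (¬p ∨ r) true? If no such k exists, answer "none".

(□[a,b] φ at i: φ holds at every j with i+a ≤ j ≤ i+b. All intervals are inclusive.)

2

(¬p ∨ r) must hold from j=4 onward; find where it first fails.
  j=4: holds
  j=5: holds
  j=6: holds
  j=7: fails
Holds on [4,6], so largest k = 2.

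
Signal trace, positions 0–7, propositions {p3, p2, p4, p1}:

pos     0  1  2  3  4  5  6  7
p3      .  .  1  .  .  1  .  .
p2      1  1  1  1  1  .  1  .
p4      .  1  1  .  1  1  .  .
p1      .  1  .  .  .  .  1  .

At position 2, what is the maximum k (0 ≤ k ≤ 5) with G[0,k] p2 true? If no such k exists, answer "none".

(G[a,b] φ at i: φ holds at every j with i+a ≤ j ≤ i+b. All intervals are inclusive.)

2

p2 must hold from j=2 onward; find where it first fails.
  j=2: holds
  j=3: holds
  j=4: holds
  j=5: fails
Holds on [2,4], so largest k = 2.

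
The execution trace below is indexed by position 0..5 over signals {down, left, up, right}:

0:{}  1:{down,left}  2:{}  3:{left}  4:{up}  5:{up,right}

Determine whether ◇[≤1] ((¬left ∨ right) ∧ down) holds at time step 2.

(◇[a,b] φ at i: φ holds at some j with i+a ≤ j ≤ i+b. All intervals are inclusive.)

No

Check ((¬left ∨ right) ∧ down) at each j in [2,3]:
  j=2: false
  j=3: false
No position in the window satisfies it → formula fails.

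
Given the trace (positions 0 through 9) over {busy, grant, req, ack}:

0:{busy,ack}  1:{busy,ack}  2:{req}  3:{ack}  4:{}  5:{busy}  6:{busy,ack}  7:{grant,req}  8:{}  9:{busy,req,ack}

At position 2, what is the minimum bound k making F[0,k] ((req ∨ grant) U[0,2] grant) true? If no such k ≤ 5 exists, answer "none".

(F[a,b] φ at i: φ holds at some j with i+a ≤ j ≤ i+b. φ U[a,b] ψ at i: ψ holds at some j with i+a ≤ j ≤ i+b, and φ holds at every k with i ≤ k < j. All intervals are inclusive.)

Scan j = 2,3,… for ((req ∨ grant) U[0,2] grant):
  j=2: fails
  j=3: fails
  j=4: fails
  j=5: fails
  j=6: fails
  j=7: holds
First hit at j=7, so smallest k = 7-2 = 5.

5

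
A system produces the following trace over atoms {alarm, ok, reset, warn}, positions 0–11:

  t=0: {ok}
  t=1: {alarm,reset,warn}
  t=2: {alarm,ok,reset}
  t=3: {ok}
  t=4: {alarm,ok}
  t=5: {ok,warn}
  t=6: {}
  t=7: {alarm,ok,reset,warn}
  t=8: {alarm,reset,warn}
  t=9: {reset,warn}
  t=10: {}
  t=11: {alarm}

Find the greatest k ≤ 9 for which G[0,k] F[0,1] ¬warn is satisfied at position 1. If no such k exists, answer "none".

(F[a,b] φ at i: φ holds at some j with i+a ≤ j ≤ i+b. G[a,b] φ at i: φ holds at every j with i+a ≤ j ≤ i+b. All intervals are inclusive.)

F[0,1] ¬warn must hold from j=1 onward; find where it first fails.
  j=1: holds
  j=2: holds
  j=3: holds
  j=4: holds
  j=5: holds
  j=6: holds
  j=7: fails
Holds on [1,6], so largest k = 5.

5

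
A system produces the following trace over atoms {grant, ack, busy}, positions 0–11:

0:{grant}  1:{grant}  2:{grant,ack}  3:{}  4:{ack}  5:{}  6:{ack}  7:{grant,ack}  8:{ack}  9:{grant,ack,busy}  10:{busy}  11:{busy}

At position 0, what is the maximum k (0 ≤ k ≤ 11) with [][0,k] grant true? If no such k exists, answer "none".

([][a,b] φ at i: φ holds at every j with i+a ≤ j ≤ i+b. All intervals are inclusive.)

grant must hold from j=0 onward; find where it first fails.
  j=0: holds
  j=1: holds
  j=2: holds
  j=3: fails
Holds on [0,2], so largest k = 2.

2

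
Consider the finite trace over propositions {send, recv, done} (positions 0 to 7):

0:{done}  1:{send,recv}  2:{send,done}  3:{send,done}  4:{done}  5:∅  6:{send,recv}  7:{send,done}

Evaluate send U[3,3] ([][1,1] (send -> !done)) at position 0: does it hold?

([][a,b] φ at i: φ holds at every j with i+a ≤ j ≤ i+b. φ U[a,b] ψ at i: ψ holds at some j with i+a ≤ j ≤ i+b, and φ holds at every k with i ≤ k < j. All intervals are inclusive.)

False

Need some j in [3,3] with [][1,1] (send -> !done), and send at every k in [0,j-1].
  j=3: [][1,1] (send -> !done) holds, but send fails at k=0 → not this j.
No j in the window works → until fails.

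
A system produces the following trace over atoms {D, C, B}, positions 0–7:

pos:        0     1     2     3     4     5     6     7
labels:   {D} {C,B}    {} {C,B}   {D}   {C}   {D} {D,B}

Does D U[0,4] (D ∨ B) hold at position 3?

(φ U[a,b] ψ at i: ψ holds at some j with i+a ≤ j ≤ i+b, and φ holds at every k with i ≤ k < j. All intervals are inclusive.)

Need some j in [3,7] with (D ∨ B), and D at every k in [3,j-1].
  j=3: (D ∨ B) holds; no prefix to check → satisfied.

Holds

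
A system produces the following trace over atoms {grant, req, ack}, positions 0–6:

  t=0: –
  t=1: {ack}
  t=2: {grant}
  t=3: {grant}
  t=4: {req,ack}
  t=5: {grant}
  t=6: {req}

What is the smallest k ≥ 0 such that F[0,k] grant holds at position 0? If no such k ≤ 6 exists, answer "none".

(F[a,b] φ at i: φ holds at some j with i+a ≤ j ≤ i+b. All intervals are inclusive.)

Scan j = 0,1,… for grant:
  j=0: fails
  j=1: fails
  j=2: holds
First hit at j=2, so smallest k = 2-0 = 2.

2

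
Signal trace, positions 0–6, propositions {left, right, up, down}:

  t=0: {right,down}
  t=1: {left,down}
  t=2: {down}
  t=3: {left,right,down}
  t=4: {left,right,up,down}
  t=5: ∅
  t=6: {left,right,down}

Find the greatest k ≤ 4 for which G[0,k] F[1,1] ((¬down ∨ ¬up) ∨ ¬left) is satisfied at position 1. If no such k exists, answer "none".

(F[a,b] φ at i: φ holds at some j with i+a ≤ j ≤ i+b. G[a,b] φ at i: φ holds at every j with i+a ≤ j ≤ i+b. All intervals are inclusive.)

1

F[1,1] ((¬down ∨ ¬up) ∨ ¬left) must hold from j=1 onward; find where it first fails.
  j=1: holds
  j=2: holds
  j=3: fails
Holds on [1,2], so largest k = 1.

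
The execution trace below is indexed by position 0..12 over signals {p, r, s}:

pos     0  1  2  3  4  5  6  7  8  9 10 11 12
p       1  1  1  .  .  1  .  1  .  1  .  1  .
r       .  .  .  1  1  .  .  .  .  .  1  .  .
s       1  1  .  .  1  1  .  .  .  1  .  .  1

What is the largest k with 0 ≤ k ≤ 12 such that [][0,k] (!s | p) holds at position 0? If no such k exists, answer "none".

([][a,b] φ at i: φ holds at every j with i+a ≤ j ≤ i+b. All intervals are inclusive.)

3

(!s | p) must hold from j=0 onward; find where it first fails.
  j=0: holds
  j=1: holds
  j=2: holds
  j=3: holds
  j=4: fails
Holds on [0,3], so largest k = 3.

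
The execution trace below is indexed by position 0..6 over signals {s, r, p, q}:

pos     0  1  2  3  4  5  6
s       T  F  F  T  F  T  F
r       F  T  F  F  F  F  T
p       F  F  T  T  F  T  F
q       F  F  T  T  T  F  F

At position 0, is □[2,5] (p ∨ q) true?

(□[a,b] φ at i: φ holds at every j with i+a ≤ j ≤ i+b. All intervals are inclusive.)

Check (p ∨ q) at every j in [2,5]:
  j=2: true
  j=3: true
  j=4: true
  j=5: true
All positions satisfy it → formula holds.

Yes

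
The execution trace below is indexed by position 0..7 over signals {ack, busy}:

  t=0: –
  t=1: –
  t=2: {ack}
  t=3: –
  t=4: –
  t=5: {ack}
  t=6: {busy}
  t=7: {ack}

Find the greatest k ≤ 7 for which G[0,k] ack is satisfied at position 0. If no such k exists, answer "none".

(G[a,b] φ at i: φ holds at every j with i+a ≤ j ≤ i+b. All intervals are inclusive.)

ack must hold from j=0 onward; find where it first fails.
  j=0: fails → no k works.

none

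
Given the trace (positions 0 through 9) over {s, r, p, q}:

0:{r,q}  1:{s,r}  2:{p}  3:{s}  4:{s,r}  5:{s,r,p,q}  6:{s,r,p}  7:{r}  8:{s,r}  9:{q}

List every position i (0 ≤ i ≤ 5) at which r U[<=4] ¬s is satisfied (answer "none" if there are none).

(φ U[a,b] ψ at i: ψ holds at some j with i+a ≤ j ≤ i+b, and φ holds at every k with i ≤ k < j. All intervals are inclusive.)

Evaluate at each i in [0,5]:
  i=0: ✓ (rhs at j=0)
  i=1: ✓ (rhs at j=2; lhs holds on [1,1])
  i=2: ✓ (rhs at j=2)
  i=3: ✗ (lhs fails at k=3 before rhs at j=7)
  i=4: ✓ (rhs at j=7; lhs holds on [4,6])
  i=5: ✓ (rhs at j=7; lhs holds on [5,6])

0, 1, 2, 4, 5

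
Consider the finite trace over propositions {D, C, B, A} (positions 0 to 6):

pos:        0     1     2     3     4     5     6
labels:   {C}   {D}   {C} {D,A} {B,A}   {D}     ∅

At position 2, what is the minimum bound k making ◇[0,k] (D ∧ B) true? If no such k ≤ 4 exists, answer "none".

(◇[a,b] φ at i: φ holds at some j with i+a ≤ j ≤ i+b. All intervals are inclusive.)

none

Scan j = 2,3,… for (D ∧ B):
  j=2: fails
  j=3: fails
  j=4: fails
  j=5: fails
  j=6: fails
No j in [2,6] satisfies it → none.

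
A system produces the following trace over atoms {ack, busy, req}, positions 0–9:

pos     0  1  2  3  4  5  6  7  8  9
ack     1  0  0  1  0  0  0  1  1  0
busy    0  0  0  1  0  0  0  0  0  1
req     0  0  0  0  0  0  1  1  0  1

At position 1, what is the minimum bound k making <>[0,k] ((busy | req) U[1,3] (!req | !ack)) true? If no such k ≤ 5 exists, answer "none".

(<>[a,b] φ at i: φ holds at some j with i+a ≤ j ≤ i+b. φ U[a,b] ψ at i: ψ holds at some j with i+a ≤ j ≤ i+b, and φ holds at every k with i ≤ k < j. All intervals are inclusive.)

Scan j = 1,2,… for ((busy | req) U[1,3] (!req | !ack)):
  j=1: fails
  j=2: fails
  j=3: holds
First hit at j=3, so smallest k = 3-1 = 2.

2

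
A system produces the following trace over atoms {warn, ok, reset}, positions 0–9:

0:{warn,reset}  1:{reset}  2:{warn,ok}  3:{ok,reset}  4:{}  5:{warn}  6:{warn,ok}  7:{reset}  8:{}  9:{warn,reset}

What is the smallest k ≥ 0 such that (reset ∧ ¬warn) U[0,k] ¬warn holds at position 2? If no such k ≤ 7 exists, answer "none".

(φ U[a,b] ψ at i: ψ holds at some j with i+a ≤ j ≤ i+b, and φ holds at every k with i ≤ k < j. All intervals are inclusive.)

none

Need earliest j ≥ 2 with ¬warn, and (reset ∧ ¬warn) at every k in [2,j-1].
  j=2: rhs fails.
  j=3: rhs holds but lhs fails at k=2.
  j=4: rhs holds but lhs fails at k=2.
  j=5: rhs fails.
  j=6: rhs fails.
  j=7: rhs holds but lhs fails at k=2.
  j=8: rhs holds but lhs fails at k=2.
  j=9: rhs fails.
No witness within the range → none.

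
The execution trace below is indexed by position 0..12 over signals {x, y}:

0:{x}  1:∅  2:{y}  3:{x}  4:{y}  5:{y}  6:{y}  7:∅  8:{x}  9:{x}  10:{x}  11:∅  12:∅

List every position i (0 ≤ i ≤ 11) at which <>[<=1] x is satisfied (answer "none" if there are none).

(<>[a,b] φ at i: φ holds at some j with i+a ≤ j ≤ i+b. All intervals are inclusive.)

0, 2, 3, 7, 8, 9, 10

Evaluate at each i in [0,11]:
  i=0: ✓ (witness j=0)
  i=1: ✗ (none in [1,2])
  i=2: ✓ (witness j=3)
  i=3: ✓ (witness j=3)
  i=4: ✗ (none in [4,5])
  i=5: ✗ (none in [5,6])
  i=6: ✗ (none in [6,7])
  i=7: ✓ (witness j=8)
  i=8: ✓ (witness j=8)
  i=9: ✓ (witness j=9)
  i=10: ✓ (witness j=10)
  i=11: ✗ (none in [11,12])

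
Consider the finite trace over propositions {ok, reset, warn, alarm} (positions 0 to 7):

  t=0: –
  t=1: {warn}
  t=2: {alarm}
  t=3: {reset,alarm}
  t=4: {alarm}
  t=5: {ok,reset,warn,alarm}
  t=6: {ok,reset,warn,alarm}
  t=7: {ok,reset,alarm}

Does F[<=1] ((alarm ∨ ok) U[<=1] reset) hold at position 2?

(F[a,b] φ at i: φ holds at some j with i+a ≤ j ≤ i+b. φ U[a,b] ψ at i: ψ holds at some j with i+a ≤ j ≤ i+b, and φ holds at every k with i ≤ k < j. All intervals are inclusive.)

Check ((alarm ∨ ok) U[<=1] reset) at each j in [2,3]:
  j=2: holds
  j=3: holds
Found at j=2 → formula holds.

Yes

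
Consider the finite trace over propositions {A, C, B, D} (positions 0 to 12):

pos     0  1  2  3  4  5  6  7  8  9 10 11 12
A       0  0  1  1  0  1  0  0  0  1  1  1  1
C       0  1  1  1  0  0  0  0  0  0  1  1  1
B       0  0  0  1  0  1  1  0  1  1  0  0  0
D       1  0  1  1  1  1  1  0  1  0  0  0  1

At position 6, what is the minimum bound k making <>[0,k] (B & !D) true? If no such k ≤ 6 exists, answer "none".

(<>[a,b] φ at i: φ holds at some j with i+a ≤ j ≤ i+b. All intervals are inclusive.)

3

Scan j = 6,7,… for (B & !D):
  j=6: fails
  j=7: fails
  j=8: fails
  j=9: holds
First hit at j=9, so smallest k = 9-6 = 3.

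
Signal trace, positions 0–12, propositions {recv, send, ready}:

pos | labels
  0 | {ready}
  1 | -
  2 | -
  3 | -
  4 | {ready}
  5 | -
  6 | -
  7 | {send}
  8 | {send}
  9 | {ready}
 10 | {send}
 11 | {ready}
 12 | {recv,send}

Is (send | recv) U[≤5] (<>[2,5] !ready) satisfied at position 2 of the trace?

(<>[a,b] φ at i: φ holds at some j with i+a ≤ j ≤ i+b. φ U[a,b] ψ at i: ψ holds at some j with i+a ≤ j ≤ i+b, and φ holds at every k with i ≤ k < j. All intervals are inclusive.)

Holds

Need some j in [2,7] with <>[2,5] !ready, and (send | recv) at every k in [2,j-1].
  j=2: <>[2,5] !ready holds; no prefix to check → satisfied.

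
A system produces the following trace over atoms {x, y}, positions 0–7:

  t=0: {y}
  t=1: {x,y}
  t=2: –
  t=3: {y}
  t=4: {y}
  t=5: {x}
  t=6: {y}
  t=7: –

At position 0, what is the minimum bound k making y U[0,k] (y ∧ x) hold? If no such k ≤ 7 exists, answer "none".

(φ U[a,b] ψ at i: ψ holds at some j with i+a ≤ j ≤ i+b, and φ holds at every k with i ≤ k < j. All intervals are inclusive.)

Need earliest j ≥ 0 with (y ∧ x), and y at every k in [0,j-1].
  j=0: rhs fails.
  j=1: rhs holds; lhs holds on [0,0]. k = 1.

1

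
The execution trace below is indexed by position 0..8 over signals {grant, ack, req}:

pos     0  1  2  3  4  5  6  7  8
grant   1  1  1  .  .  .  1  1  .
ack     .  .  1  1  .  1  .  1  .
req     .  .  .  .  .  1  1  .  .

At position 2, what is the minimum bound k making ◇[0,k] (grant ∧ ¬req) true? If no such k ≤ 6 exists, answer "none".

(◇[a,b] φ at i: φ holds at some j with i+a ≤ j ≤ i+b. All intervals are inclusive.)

0

Scan j = 2,3,… for (grant ∧ ¬req):
  j=2: holds
First hit at j=2, so smallest k = 2-2 = 0.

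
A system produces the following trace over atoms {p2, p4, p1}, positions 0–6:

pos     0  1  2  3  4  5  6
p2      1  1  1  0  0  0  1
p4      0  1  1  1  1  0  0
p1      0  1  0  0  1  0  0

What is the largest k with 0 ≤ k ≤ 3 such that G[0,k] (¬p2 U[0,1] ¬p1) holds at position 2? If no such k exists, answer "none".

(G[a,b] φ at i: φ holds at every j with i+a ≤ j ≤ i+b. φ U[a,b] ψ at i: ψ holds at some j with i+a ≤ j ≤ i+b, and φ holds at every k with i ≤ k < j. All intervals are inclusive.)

(¬p2 U[0,1] ¬p1) must hold from j=2 onward; find where it first fails.
  j=2: holds
  j=3: holds
  j=4: holds
  j=5: holds
Holds through j=5; largest k = 3.

3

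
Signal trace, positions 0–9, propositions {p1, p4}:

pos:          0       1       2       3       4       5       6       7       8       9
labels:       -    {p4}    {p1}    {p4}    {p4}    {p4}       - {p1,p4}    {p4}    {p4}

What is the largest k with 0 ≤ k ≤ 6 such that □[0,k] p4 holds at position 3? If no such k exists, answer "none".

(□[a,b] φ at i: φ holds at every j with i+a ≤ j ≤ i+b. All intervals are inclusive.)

p4 must hold from j=3 onward; find where it first fails.
  j=3: holds
  j=4: holds
  j=5: holds
  j=6: fails
Holds on [3,5], so largest k = 2.

2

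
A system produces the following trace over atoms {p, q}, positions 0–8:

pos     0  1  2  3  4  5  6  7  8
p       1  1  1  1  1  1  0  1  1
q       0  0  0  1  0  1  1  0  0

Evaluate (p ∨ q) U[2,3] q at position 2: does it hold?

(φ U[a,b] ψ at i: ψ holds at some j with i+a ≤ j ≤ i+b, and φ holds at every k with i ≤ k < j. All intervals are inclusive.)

True

Need some j in [4,5] with q, and (p ∨ q) at every k in [2,j-1].
  j=4: q false.
  j=5: q holds; (p ∨ q) holds at every k in [2,4] → satisfied.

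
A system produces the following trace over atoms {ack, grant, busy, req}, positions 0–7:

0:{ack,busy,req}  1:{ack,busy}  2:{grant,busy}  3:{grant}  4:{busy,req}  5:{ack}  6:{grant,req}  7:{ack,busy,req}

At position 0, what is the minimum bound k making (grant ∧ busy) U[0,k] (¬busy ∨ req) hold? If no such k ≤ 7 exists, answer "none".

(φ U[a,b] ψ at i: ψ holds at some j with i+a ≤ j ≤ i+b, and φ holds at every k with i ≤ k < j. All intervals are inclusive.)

0

Need earliest j ≥ 0 with (¬busy ∨ req), and (grant ∧ busy) at every k in [0,j-1].
  j=0: rhs holds (empty prefix). k = 0.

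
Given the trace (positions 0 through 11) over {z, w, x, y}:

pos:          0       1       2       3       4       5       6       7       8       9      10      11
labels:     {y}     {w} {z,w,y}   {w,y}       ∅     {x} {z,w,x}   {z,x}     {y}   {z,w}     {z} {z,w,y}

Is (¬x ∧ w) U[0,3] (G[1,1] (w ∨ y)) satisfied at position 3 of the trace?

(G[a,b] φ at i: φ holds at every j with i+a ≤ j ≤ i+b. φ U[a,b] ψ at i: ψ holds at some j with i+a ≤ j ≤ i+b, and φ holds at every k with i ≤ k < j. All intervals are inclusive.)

Does not hold

Need some j in [3,6] with G[1,1] (w ∨ y), and (¬x ∧ w) at every k in [3,j-1].
  j=3: G[1,1] (w ∨ y) — fails at 4.
  j=4: G[1,1] (w ∨ y) — fails at 5.
  j=5: G[1,1] (w ∨ y) holds, but (¬x ∧ w) fails at k=4 → not this j.
  j=6: G[1,1] (w ∨ y) — fails at 7.
No j in the window works → until fails.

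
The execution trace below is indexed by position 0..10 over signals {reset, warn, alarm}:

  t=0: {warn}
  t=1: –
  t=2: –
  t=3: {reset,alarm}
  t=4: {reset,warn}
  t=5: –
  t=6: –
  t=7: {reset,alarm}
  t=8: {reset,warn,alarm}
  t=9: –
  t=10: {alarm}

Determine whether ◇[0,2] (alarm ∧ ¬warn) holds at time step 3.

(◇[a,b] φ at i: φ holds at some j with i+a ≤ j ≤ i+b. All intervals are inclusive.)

Check (alarm ∧ ¬warn) at each j in [3,5]:
  j=3: true
  j=4: false
  j=5: false
Found at j=3 → formula holds.

Yes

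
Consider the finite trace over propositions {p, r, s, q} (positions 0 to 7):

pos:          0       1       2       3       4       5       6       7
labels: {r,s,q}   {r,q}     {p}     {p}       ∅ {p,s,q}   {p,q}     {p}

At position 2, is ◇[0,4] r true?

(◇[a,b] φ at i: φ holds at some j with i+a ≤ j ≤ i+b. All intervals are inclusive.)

No

Check r at each j in [2,6]:
  j=2: false
  j=3: false
  j=4: false
  j=5: false
  j=6: false
No position in the window satisfies it → formula fails.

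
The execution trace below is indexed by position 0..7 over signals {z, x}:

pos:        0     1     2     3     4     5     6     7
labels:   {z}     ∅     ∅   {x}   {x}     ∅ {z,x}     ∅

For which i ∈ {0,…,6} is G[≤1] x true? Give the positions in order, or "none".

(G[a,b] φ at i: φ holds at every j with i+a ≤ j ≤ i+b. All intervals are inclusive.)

Evaluate at each i in [0,6]:
  i=0: ✗ (fails at j=0)
  i=1: ✗ (fails at j=1)
  i=2: ✗ (fails at j=2)
  i=3: ✓ (all of [3,4])
  i=4: ✗ (fails at j=5)
  i=5: ✗ (fails at j=5)
  i=6: ✗ (fails at j=7)

3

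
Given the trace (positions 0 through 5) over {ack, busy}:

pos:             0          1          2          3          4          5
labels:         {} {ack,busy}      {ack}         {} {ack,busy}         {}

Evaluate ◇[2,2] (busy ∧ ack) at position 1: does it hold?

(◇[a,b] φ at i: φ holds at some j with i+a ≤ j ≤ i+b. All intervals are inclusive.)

Does not hold

Check (busy ∧ ack) at each j in [3,3]:
  j=3: false
No position in the window satisfies it → formula fails.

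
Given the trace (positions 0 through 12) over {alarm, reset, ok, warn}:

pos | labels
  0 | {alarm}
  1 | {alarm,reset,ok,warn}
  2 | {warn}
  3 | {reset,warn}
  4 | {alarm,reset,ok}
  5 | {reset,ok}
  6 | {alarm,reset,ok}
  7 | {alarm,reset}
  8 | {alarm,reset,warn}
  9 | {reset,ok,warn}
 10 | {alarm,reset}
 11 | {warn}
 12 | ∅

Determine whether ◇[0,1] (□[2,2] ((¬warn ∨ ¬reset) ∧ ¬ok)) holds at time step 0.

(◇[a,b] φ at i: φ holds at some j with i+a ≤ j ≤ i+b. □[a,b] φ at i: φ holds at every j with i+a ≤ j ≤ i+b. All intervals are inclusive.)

Holds

Check □[2,2] ((¬warn ∨ ¬reset) ∧ ¬ok) at each j in [0,1]:
  j=0: holds on [2,2]
  j=1: fails at 3
Found at j=0 → formula holds.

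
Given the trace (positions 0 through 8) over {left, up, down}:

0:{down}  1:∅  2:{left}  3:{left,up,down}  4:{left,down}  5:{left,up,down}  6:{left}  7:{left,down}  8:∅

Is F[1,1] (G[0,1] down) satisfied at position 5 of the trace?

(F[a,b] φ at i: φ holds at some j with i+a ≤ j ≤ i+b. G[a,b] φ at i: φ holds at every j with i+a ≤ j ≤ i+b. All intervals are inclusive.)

No

Check G[0,1] down at each j in [6,6]:
  j=6: fails at 6
No position in the window satisfies it → formula fails.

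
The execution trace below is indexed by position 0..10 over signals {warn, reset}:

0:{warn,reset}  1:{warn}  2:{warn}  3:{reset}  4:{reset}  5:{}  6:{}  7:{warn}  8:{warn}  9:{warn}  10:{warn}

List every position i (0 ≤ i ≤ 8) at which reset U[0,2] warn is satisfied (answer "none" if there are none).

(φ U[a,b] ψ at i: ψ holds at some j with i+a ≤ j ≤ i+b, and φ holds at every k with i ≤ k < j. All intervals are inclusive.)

0, 1, 2, 7, 8

Evaluate at each i in [0,8]:
  i=0: ✓ (rhs at j=0)
  i=1: ✓ (rhs at j=1)
  i=2: ✓ (rhs at j=2)
  i=3: ✗ (no rhs in [3,5])
  i=4: ✗ (no rhs in [4,6])
  i=5: ✗ (lhs fails at k=5 before rhs at j=7)
  i=6: ✗ (lhs fails at k=6 before rhs at j=7)
  i=7: ✓ (rhs at j=7)
  i=8: ✓ (rhs at j=8)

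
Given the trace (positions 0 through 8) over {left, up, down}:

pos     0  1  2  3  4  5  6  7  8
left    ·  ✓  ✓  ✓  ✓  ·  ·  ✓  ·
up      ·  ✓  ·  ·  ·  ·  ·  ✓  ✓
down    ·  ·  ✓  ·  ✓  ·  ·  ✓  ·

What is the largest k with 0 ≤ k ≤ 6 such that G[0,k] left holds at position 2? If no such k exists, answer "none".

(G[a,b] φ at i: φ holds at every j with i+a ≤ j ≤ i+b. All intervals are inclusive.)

left must hold from j=2 onward; find where it first fails.
  j=2: holds
  j=3: holds
  j=4: holds
  j=5: fails
Holds on [2,4], so largest k = 2.

2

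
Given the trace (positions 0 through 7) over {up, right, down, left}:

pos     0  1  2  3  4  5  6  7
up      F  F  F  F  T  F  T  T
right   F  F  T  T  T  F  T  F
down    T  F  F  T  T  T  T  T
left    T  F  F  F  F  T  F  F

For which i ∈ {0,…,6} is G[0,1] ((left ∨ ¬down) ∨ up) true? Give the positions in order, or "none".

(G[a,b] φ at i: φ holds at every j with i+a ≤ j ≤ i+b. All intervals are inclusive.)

0, 1, 4, 5, 6

Evaluate at each i in [0,6]:
  i=0: ✓ (all of [0,1])
  i=1: ✓ (all of [1,2])
  i=2: ✗ (fails at j=3)
  i=3: ✗ (fails at j=3)
  i=4: ✓ (all of [4,5])
  i=5: ✓ (all of [5,6])
  i=6: ✓ (all of [6,7])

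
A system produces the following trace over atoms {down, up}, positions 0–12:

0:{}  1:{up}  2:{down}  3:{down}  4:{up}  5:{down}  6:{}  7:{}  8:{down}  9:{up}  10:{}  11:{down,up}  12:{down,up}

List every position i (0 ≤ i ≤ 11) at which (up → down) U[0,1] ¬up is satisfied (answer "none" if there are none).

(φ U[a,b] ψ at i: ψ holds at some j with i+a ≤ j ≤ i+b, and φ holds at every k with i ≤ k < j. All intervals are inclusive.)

Evaluate at each i in [0,11]:
  i=0: ✓ (rhs at j=0)
  i=1: ✗ (lhs fails at k=1 before rhs at j=2)
  i=2: ✓ (rhs at j=2)
  i=3: ✓ (rhs at j=3)
  i=4: ✗ (lhs fails at k=4 before rhs at j=5)
  i=5: ✓ (rhs at j=5)
  i=6: ✓ (rhs at j=6)
  i=7: ✓ (rhs at j=7)
  i=8: ✓ (rhs at j=8)
  i=9: ✗ (lhs fails at k=9 before rhs at j=10)
  i=10: ✓ (rhs at j=10)
  i=11: ✗ (no rhs in [11,12])

0, 2, 3, 5, 6, 7, 8, 10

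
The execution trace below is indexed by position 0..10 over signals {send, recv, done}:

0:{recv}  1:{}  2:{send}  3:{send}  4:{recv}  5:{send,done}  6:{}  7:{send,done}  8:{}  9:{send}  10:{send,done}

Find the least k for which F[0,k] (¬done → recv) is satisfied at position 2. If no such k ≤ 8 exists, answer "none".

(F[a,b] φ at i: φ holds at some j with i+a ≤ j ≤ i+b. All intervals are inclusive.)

Scan j = 2,3,… for (¬done → recv):
  j=2: fails
  j=3: fails
  j=4: holds
First hit at j=4, so smallest k = 4-2 = 2.

2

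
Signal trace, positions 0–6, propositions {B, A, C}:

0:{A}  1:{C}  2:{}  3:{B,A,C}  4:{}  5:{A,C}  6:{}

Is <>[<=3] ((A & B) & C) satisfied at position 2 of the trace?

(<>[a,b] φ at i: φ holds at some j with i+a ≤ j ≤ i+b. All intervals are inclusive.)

True

Check ((A & B) & C) at each j in [2,5]:
  j=2: false
  j=3: true
  j=4: false
  j=5: false
Found at j=3 → formula holds.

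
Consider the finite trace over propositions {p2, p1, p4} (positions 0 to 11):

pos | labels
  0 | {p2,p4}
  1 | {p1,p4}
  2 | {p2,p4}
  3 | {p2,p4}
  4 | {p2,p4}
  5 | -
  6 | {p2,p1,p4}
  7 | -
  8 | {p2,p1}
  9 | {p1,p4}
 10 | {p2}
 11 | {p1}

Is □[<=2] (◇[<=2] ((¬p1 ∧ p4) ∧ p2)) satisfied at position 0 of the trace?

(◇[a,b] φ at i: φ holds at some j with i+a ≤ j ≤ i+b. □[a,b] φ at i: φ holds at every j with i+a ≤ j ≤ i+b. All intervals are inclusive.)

Check ◇[<=2] ((¬p1 ∧ p4) ∧ p2) at every j in [0,2]:
  j=0: holds (witness at 0)
  j=1: holds (witness at 2)
  j=2: holds (witness at 2)
All positions satisfy it → formula holds.

Holds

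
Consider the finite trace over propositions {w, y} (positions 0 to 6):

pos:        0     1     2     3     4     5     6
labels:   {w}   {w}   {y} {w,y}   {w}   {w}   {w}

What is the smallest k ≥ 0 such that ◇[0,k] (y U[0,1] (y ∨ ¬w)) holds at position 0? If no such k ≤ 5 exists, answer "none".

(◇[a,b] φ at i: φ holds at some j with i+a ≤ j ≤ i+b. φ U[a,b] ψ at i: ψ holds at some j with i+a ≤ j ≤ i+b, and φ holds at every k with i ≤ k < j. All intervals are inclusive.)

2

Scan j = 0,1,… for (y U[0,1] (y ∨ ¬w)):
  j=0: fails
  j=1: fails
  j=2: holds
First hit at j=2, so smallest k = 2-0 = 2.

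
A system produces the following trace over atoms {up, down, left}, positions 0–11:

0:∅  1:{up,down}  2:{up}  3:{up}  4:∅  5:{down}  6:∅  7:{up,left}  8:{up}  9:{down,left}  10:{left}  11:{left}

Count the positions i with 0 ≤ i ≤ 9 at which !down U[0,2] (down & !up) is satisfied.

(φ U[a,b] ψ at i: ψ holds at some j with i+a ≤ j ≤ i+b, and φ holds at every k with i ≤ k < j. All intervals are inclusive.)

Evaluate at each i in [0,9]:
  i=0: ✗ (no rhs in [0,2])
  i=1: ✗ (no rhs in [1,3])
  i=2: ✗ (no rhs in [2,4])
  i=3: ✓ (rhs at j=5; lhs holds on [3,4])
  i=4: ✓ (rhs at j=5; lhs holds on [4,4])
  i=5: ✓ (rhs at j=5)
  i=6: ✗ (no rhs in [6,8])
  i=7: ✓ (rhs at j=9; lhs holds on [7,8])
  i=8: ✓ (rhs at j=9; lhs holds on [8,8])
  i=9: ✓ (rhs at j=9)
Positions where it holds: {3, 4, 5, 7, 8, 9} → 6.

6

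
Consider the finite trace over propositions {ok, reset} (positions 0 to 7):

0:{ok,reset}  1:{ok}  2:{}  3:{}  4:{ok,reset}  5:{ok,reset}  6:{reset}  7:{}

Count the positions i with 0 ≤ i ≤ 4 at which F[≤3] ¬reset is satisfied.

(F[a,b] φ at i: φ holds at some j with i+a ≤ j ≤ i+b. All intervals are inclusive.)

Evaluate at each i in [0,4]:
  i=0: ✓ (witness j=1)
  i=1: ✓ (witness j=1)
  i=2: ✓ (witness j=2)
  i=3: ✓ (witness j=3)
  i=4: ✓ (witness j=7)
Positions where it holds: {0, 1, 2, 3, 4} → 5.

5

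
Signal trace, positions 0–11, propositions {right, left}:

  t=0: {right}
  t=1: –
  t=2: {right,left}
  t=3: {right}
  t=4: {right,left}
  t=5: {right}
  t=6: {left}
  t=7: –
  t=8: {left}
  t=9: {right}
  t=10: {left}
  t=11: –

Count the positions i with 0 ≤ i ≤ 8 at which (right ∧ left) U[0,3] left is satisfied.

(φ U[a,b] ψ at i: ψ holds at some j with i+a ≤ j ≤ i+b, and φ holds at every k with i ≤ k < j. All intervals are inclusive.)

Evaluate at each i in [0,8]:
  i=0: ✗ (lhs fails at k=0 before rhs at j=2)
  i=1: ✗ (lhs fails at k=1 before rhs at j=2)
  i=2: ✓ (rhs at j=2)
  i=3: ✗ (lhs fails at k=3 before rhs at j=4)
  i=4: ✓ (rhs at j=4)
  i=5: ✗ (lhs fails at k=5 before rhs at j=6)
  i=6: ✓ (rhs at j=6)
  i=7: ✗ (lhs fails at k=7 before rhs at j=8)
  i=8: ✓ (rhs at j=8)
Positions where it holds: {2, 4, 6, 8} → 4.

4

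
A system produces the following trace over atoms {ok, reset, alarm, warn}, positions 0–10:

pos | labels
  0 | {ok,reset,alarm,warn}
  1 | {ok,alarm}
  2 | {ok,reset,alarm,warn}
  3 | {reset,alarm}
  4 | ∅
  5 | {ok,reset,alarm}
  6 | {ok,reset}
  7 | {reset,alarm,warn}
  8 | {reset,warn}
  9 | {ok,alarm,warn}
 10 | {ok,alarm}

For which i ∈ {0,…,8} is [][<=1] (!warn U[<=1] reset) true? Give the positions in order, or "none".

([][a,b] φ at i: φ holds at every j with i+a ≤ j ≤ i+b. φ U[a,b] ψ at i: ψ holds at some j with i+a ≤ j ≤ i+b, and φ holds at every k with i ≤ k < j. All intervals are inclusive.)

0, 1, 2, 3, 4, 5, 6, 7

Evaluate at each i in [0,8]:
  i=0: ✓ (all of [0,1])
  i=1: ✓ (all of [1,2])
  i=2: ✓ (all of [2,3])
  i=3: ✓ (all of [3,4])
  i=4: ✓ (all of [4,5])
  i=5: ✓ (all of [5,6])
  i=6: ✓ (all of [6,7])
  i=7: ✓ (all of [7,8])
  i=8: ✗ (fails at j=9)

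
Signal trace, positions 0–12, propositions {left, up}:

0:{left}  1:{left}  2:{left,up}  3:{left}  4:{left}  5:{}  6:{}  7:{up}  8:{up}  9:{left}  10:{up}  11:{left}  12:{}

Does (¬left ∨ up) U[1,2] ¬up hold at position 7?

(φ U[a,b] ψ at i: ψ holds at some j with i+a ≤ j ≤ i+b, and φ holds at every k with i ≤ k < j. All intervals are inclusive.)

True

Need some j in [8,9] with ¬up, and (¬left ∨ up) at every k in [7,j-1].
  j=8: ¬up false.
  j=9: ¬up holds; (¬left ∨ up) holds at every k in [7,8] → satisfied.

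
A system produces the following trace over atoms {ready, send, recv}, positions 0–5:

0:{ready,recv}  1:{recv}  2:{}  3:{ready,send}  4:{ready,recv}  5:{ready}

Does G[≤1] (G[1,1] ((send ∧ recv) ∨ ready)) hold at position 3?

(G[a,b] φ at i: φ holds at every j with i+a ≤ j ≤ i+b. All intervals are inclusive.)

True

Check G[1,1] ((send ∧ recv) ∨ ready) at every j in [3,4]:
  j=3: holds on [4,4]
  j=4: holds on [5,5]
All positions satisfy it → formula holds.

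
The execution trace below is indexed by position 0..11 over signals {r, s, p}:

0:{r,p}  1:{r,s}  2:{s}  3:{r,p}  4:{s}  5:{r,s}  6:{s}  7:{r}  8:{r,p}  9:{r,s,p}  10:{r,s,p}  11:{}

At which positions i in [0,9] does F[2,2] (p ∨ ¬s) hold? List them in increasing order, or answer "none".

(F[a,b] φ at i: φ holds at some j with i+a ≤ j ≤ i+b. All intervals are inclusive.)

Evaluate at each i in [0,9]:
  i=0: ✗ (none in [2,2])
  i=1: ✓ (witness j=3)
  i=2: ✗ (none in [4,4])
  i=3: ✗ (none in [5,5])
  i=4: ✗ (none in [6,6])
  i=5: ✓ (witness j=7)
  i=6: ✓ (witness j=8)
  i=7: ✓ (witness j=9)
  i=8: ✓ (witness j=10)
  i=9: ✓ (witness j=11)

1, 5, 6, 7, 8, 9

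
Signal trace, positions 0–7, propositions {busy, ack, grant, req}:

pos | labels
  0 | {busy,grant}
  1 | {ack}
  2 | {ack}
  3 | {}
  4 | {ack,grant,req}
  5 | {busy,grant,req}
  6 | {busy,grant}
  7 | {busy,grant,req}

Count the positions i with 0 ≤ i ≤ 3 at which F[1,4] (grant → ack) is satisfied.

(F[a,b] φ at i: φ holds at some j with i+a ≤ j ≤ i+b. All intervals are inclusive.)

Evaluate at each i in [0,3]:
  i=0: ✓ (witness j=1)
  i=1: ✓ (witness j=2)
  i=2: ✓ (witness j=3)
  i=3: ✓ (witness j=4)
Positions where it holds: {0, 1, 2, 3} → 4.

4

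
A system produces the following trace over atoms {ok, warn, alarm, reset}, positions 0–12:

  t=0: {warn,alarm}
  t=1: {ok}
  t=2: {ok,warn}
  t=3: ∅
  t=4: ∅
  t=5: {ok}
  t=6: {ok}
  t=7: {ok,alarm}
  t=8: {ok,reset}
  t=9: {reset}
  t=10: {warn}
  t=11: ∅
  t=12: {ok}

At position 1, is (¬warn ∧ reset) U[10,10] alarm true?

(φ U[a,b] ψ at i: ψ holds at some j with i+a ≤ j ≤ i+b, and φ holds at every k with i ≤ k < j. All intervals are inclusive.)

Need some j in [11,11] with alarm, and (¬warn ∧ reset) at every k in [1,j-1].
  j=11: alarm false.
No j in the window works → until fails.

Does not hold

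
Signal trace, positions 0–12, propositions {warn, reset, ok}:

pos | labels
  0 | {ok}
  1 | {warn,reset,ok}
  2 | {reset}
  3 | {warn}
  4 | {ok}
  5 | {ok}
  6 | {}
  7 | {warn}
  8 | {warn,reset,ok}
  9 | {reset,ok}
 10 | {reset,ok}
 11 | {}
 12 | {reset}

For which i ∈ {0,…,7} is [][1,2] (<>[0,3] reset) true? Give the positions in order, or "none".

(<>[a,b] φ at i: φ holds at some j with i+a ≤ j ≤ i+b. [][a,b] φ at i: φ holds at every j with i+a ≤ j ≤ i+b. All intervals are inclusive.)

Evaluate at each i in [0,7]:
  i=0: ✓ (all of [1,2])
  i=1: ✗ (fails at j=3)
  i=2: ✗ (fails at j=3)
  i=3: ✗ (fails at j=4)
  i=4: ✓ (all of [5,6])
  i=5: ✓ (all of [6,7])
  i=6: ✓ (all of [7,8])
  i=7: ✓ (all of [8,9])

0, 4, 5, 6, 7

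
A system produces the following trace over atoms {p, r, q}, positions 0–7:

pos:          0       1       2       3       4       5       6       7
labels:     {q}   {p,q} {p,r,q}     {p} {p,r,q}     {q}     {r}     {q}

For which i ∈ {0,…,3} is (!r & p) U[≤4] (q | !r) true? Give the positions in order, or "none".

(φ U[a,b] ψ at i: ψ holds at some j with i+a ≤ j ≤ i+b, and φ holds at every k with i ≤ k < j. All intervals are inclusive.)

0, 1, 2, 3

Evaluate at each i in [0,3]:
  i=0: ✓ (rhs at j=0)
  i=1: ✓ (rhs at j=1)
  i=2: ✓ (rhs at j=2)
  i=3: ✓ (rhs at j=3)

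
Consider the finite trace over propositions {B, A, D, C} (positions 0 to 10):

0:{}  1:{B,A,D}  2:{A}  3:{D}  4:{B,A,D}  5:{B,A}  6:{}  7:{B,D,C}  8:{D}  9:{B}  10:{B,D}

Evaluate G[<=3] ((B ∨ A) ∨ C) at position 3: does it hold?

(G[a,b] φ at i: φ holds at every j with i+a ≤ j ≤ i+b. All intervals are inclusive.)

False

Check ((B ∨ A) ∨ C) at every j in [3,6]:
  j=3: false
  j=4: true
  j=5: true
  j=6: false
Fails at j=3 → formula fails.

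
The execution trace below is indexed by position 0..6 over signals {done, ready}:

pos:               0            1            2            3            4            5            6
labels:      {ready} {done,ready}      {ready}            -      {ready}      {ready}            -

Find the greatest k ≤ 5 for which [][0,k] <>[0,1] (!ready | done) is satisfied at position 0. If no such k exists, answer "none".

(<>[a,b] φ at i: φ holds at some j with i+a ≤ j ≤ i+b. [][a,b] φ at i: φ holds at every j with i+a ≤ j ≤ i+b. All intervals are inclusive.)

3

<>[0,1] (!ready | done) must hold from j=0 onward; find where it first fails.
  j=0: holds
  j=1: holds
  j=2: holds
  j=3: holds
  j=4: fails
Holds on [0,3], so largest k = 3.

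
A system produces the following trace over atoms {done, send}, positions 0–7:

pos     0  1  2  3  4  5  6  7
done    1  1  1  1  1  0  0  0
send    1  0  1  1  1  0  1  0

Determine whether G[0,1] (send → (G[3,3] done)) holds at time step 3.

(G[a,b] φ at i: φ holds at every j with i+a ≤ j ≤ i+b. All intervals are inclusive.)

Check (send → (G[3,3] done)) at every j in [3,4]:
  j=3: antecedent true; consequent fails at 6 → ✗
  j=4: antecedent true; consequent fails at 7 → ✗
Fails at j=3 → formula fails.

No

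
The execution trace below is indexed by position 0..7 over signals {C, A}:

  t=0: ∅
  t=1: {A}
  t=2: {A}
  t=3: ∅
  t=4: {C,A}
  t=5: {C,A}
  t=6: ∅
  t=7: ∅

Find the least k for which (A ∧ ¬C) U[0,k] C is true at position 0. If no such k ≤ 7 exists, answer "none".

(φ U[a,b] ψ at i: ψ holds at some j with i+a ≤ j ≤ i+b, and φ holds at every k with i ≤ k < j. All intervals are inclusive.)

Need earliest j ≥ 0 with C, and (A ∧ ¬C) at every k in [0,j-1].
  j=0: rhs fails.
  j=1: rhs fails.
  j=2: rhs fails.
  j=3: rhs fails.
  j=4: rhs holds but lhs fails at k=0.
  j=5: rhs holds but lhs fails at k=0.
  j=6: rhs fails.
  j=7: rhs fails.
No witness within the range → none.

none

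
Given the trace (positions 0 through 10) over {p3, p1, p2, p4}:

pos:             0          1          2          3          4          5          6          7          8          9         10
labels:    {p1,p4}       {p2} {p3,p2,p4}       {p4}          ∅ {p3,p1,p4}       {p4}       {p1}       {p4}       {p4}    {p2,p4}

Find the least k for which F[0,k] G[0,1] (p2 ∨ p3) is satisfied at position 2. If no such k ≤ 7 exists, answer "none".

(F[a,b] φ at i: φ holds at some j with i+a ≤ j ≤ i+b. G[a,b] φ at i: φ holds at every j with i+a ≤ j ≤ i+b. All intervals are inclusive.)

Scan j = 2,3,… for G[0,1] (p2 ∨ p3):
  j=2: fails
  j=3: fails
  j=4: fails
  j=5: fails
  j=6: fails
  j=7: fails
  j=8: fails
  j=9: fails
No j in [2,9] satisfies it → none.

none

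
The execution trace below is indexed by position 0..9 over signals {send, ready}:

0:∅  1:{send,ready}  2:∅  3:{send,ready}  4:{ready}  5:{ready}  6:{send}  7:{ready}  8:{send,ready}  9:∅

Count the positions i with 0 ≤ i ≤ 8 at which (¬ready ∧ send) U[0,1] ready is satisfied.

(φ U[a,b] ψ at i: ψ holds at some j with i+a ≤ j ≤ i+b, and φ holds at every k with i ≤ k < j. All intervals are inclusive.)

7

Evaluate at each i in [0,8]:
  i=0: ✗ (lhs fails at k=0 before rhs at j=1)
  i=1: ✓ (rhs at j=1)
  i=2: ✗ (lhs fails at k=2 before rhs at j=3)
  i=3: ✓ (rhs at j=3)
  i=4: ✓ (rhs at j=4)
  i=5: ✓ (rhs at j=5)
  i=6: ✓ (rhs at j=7; lhs holds on [6,6])
  i=7: ✓ (rhs at j=7)
  i=8: ✓ (rhs at j=8)
Positions where it holds: {1, 3, 4, 5, 6, 7, 8} → 7.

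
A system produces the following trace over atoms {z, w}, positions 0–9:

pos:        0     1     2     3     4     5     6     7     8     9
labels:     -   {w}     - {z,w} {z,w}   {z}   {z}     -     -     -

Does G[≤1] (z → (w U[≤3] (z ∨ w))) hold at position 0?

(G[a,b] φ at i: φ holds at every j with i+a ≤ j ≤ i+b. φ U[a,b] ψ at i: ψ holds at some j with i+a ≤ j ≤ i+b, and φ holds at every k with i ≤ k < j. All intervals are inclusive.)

Check (z → (w U[≤3] (z ∨ w))) at every j in [0,1]:
  j=0: antecedent false → ✓
  j=1: antecedent false → ✓
All positions satisfy it → formula holds.

Holds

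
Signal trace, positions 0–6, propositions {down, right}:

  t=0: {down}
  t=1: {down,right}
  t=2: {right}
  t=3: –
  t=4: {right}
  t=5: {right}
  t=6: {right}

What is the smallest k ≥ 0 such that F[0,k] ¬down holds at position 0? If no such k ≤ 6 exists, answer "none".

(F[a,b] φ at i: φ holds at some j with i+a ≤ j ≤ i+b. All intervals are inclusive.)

2

Scan j = 0,1,… for ¬down:
  j=0: fails
  j=1: fails
  j=2: holds
First hit at j=2, so smallest k = 2-0 = 2.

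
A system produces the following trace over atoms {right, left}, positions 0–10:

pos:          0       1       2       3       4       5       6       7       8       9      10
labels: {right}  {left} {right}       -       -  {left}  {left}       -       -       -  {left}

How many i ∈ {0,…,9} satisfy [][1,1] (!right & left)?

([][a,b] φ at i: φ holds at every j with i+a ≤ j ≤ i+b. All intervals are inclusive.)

4

Evaluate at each i in [0,9]:
  i=0: ✓ (all of [1,1])
  i=1: ✗ (fails at j=2)
  i=2: ✗ (fails at j=3)
  i=3: ✗ (fails at j=4)
  i=4: ✓ (all of [5,5])
  i=5: ✓ (all of [6,6])
  i=6: ✗ (fails at j=7)
  i=7: ✗ (fails at j=8)
  i=8: ✗ (fails at j=9)
  i=9: ✓ (all of [10,10])
Positions where it holds: {0, 4, 5, 9} → 4.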